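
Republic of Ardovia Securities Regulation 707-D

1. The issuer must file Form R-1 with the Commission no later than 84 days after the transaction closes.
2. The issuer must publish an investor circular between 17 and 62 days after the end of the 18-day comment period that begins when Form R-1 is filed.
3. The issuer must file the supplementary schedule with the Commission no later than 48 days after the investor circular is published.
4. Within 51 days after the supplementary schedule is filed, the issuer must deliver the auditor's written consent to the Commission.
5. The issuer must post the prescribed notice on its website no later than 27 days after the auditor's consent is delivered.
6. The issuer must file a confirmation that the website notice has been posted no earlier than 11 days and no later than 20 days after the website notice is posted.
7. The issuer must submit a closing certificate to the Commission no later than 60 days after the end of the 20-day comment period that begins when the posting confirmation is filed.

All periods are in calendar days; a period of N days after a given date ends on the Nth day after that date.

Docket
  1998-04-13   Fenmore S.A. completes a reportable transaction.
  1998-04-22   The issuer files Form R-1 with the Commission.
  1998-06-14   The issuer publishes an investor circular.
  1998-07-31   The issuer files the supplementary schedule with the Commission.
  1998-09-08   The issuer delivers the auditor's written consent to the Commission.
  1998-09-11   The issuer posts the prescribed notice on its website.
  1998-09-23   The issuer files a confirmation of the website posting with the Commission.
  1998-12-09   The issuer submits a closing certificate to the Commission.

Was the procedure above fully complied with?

(1) due by 1998-04-13 + 84 days = 1998-07-06; done 1998-04-22 — timely.
(2) the permitted window runs from 1998-05-10 + 17 = 1998-05-27 to 1998-05-10 + 62 = 1998-07-11; 1998-06-14 falls inside that range.
(3) due by 1998-06-14 + 48 days = 1998-08-01; done 1998-07-31 — timely.
(4) due by 1998-07-31 + 51 days = 1998-09-20; completed 1998-09-08, before the deadline.
(5) due by 1998-09-08 + 27 days = 1998-10-05; 1998-09-11 is within that limit.
(6) the permitted window runs from 1998-09-11 + 11 = 1998-09-22 to 1998-09-11 + 20 = 1998-10-01; done 1998-09-23, which is between those dates.
(7) due by 1998-10-13 + 60 days = 1998-12-12; 1998-12-09 is within that limit.

Yes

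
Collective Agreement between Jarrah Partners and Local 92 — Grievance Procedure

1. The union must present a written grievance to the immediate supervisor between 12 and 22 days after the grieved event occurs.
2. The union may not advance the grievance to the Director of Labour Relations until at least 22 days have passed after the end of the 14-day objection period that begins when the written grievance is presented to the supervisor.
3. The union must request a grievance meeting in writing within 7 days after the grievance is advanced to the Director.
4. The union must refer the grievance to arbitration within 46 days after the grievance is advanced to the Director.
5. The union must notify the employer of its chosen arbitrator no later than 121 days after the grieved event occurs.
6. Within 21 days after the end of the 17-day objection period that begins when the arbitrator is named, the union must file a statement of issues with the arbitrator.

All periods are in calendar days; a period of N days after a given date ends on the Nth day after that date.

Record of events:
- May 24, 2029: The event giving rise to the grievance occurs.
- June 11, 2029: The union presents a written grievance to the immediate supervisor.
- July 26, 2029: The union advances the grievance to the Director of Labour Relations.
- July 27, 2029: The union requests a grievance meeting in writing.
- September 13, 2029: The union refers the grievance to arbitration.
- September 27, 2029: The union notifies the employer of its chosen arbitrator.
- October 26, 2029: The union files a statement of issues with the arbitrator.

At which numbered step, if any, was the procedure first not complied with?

Step 4

Step 1: the window is 12–22 days after May 24, 2029 (when the grieved event occurs), so June 5, 2029 through June 15, 2029; done June 11, 2029 — within the window.
Step 2: the earliest permitted date is 22 days after June 25, 2029 (end of the 14-day objection period, which began when the written grievance is presented to the supervisor on June 11, 2029), i.e. July 17, 2029; July 26, 2029 is on or after that date.
Step 3: 7 days after July 26, 2029 (when the grievance is advanced to the Director) is August 2, 2029; July 27, 2029 is within that limit.
Step 4: 46 days after July 26, 2029 (when the grievance is advanced to the Director) is September 10, 2029; done September 13, 2029 — 3 days late.
The procedure was therefore not followed at step 4.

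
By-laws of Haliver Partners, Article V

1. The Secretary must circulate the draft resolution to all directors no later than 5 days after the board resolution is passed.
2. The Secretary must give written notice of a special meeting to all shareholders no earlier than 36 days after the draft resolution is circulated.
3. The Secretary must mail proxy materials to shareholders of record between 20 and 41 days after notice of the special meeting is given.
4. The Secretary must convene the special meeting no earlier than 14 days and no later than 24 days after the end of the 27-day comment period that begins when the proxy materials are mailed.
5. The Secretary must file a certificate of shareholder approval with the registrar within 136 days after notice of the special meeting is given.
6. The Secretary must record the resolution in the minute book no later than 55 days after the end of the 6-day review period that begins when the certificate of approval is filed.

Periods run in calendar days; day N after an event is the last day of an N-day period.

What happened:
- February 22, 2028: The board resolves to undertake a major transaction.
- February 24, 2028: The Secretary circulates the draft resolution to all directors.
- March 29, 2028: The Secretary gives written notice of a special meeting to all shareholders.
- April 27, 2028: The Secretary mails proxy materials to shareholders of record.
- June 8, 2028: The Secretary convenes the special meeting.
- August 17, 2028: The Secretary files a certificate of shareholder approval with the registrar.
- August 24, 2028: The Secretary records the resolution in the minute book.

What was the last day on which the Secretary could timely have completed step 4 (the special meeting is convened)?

The proxy materials are mailed on April 27, 2028; the 27-day comment period therefore ends May 24, 2028, and step 4 runs from that date. The window is 14–24 days after May 24, 2028; it closes on June 17, 2028.

June 17, 2028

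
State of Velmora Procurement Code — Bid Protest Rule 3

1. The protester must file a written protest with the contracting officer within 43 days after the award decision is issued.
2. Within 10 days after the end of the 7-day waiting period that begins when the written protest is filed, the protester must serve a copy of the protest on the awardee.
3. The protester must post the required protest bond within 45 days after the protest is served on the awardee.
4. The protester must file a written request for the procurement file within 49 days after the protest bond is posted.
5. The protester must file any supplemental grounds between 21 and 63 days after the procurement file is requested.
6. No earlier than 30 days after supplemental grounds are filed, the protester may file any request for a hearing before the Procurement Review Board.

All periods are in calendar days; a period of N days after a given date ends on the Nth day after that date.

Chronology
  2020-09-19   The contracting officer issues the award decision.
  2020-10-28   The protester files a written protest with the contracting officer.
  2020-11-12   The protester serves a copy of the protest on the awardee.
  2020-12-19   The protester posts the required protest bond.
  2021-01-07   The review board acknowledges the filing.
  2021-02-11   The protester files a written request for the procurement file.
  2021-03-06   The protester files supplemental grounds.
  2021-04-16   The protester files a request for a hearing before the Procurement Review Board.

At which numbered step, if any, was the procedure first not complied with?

Step 4

Step 1: 43 days after 2020-09-19 (when the award decision is issued) is 2020-11-01; 2020-10-28 is within that limit.
Step 2: 10 days after 2020-11-04 (end of the 7-day waiting period, which began when the written protest is filed on 2020-10-28) is 2020-11-14; 2020-11-12 is within that limit.
Step 3: 45 days after 2020-11-12 (when the protest is served on the awardee) is 2020-12-27; completed 2020-12-19, before the deadline.
Step 4: 49 days after 2020-12-19 (when the protest bond is posted) is 2021-02-06; not done until 2021-02-11, 5 days after the deadline.
The analysis stops there.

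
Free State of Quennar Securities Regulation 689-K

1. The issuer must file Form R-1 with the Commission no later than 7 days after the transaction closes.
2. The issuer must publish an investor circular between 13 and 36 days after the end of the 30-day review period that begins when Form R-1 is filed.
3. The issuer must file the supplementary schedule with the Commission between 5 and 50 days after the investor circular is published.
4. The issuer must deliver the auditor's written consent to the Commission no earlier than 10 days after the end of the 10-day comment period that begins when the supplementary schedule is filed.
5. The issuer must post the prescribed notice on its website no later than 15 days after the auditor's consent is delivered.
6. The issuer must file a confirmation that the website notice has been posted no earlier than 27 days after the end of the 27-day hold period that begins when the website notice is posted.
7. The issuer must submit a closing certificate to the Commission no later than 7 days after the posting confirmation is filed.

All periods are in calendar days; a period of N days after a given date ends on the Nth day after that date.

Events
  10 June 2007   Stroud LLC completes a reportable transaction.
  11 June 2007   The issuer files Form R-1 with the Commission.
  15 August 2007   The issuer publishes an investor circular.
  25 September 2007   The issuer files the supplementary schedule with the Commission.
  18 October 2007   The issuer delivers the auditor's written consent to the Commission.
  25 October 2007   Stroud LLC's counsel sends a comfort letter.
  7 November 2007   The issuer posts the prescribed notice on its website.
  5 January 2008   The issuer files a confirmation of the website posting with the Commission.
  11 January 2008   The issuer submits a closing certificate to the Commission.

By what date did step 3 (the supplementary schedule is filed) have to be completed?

4 October 2007

Step 3 runs from 15 August 2007, when the investor circular is published. The window is 5–50 days after 15 August 2007; it closes on 4 October 2007.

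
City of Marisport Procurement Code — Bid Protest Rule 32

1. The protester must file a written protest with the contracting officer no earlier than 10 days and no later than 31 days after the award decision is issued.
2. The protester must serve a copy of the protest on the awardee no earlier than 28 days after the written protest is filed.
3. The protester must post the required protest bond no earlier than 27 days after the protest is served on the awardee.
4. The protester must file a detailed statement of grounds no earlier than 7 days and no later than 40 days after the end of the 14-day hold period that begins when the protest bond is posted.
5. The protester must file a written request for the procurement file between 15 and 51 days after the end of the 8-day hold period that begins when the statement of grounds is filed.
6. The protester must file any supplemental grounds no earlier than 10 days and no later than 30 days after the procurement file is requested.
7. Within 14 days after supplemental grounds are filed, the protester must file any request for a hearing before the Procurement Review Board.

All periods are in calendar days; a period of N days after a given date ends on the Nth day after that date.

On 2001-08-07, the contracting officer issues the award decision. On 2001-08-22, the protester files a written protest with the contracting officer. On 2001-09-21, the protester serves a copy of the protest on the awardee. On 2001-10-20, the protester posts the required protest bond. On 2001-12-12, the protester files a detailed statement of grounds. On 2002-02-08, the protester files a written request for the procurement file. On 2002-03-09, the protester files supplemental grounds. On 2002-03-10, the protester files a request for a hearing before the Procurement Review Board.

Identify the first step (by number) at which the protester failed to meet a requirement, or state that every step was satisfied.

None — every step was satisfied

Step 1 — 10 and 31 days from 2001-08-07 (when the award decision is issued) are 2001-08-17 and 2001-09-07 respectively; done 2001-08-22 — within the window.
Step 2 — must wait 28 days from 2001-08-22 (when the written protest is filed), so not before 2001-09-19; 2001-09-21 is on or after that date.
Step 3 — must wait 27 days from 2001-09-21 (when the protest is served on the awardee), so not before 2001-10-18; 2001-10-20 is on or after that date.
Step 4 — 7 and 40 days from 2001-11-03 (end of the 14-day hold period, which began when the protest bond is posted on 2001-10-20) are 2001-11-10 and 2001-12-13 respectively; 2001-12-12 falls inside that range.
Step 5 — 15 and 51 days from 2001-12-20 (end of the 8-day hold period, which began when the statement of grounds is filed on 2001-12-12) are 2002-01-04 and 2002-02-09 respectively; done 2002-02-08 — within the window.
Step 6 — 10 and 30 days from 2002-02-08 (when the procurement file is requested) are 2002-02-18 and 2002-03-10 respectively; 2002-03-09 falls inside that range.
Step 7 — counting 14 days from 2002-03-09 (when supplemental grounds are filed) gives a deadline of 2002-03-23; 2002-03-10 is within that limit.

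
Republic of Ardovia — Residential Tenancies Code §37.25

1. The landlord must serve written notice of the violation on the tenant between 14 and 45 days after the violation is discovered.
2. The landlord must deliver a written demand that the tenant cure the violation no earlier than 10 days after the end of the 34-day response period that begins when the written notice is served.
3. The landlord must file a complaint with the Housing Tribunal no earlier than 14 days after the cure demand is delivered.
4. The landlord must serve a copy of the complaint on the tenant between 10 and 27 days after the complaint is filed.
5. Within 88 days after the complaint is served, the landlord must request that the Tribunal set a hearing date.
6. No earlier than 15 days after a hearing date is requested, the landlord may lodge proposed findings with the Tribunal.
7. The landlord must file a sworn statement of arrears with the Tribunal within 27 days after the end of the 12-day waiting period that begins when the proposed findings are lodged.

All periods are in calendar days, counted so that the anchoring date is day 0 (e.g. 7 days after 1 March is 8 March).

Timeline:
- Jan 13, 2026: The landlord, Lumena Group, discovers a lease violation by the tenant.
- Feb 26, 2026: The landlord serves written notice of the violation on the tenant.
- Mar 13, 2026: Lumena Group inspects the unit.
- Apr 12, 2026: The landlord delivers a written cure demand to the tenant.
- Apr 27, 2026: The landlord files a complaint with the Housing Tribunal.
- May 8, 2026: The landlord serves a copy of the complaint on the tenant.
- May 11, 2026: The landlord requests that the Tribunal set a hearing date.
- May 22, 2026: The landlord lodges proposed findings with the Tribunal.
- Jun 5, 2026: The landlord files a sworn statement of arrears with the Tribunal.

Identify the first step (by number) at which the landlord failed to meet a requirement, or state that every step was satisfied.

Step 1: the window is 14–45 days after Jan 13, 2026 (when the violation is discovered), so Jan 27, 2026 through Feb 27, 2026; Feb 26, 2026 falls inside that range.
Step 2: the earliest permitted date is 10 days after Apr 1, 2026 (end of the 34-day response period, which began when the written notice is served on Feb 26, 2026), i.e. Apr 11, 2026; done Apr 12, 2026, after the minimum wait.
Step 3: the earliest permitted date is 14 days after Apr 12, 2026 (when the cure demand is delivered), i.e. Apr 26, 2026; done Apr 27, 2026, after the minimum wait.
Step 4: the window is 10–27 days after Apr 27, 2026 (when the complaint is filed), so May 7, 2026 through May 24, 2026; done May 8, 2026 — within the window.
Step 5: 88 days after May 8, 2026 (when the complaint is served) is Aug 4, 2026; done May 11, 2026 — timely.
Step 6: the earliest permitted date is 15 days after May 11, 2026 (when a hearing date is requested), i.e. May 26, 2026; acted on May 22, 2026, 4 days prematurely.
That is the first point of non-compliance.

Step 6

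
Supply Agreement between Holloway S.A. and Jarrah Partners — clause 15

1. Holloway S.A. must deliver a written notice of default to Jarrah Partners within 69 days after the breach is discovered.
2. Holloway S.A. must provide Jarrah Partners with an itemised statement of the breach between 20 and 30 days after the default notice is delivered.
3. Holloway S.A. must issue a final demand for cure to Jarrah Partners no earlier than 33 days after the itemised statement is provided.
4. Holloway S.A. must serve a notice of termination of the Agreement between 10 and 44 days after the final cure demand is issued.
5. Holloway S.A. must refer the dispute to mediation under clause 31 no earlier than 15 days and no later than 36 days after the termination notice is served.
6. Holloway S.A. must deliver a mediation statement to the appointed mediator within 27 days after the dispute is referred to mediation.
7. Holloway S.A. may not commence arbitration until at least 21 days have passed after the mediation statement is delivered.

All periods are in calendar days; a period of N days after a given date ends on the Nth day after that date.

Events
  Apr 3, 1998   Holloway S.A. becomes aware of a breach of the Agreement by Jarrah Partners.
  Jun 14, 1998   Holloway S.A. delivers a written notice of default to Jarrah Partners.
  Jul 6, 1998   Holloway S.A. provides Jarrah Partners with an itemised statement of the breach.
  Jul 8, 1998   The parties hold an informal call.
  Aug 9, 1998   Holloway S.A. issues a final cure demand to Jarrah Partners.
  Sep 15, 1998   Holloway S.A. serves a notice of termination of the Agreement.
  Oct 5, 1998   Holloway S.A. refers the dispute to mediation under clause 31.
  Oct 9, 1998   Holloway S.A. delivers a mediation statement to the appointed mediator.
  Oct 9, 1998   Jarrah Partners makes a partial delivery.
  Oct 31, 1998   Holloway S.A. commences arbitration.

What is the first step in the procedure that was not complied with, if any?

Step 1 — counting 69 days from Apr 3, 1998 (when the breach is discovered) gives a deadline of Jun 11, 1998; not done until Jun 14, 1998, 3 days after the deadline.

Step 1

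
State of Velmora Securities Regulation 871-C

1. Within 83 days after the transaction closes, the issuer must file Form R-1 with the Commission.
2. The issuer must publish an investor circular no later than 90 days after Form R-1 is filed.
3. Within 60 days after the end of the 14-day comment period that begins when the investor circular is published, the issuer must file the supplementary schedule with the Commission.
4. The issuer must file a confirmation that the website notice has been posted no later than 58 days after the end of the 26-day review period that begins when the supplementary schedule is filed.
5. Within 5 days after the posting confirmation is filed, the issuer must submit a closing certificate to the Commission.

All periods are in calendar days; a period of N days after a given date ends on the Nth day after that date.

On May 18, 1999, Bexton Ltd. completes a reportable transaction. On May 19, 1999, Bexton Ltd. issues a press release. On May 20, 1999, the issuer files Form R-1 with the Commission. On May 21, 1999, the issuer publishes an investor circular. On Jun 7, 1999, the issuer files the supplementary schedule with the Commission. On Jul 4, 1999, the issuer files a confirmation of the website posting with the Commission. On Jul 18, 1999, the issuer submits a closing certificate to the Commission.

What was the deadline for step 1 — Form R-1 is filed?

Aug 9, 1999

Step 1 runs from May 18, 1999, when the transaction closes. 83 days after May 18, 1999 is Aug 9, 1999.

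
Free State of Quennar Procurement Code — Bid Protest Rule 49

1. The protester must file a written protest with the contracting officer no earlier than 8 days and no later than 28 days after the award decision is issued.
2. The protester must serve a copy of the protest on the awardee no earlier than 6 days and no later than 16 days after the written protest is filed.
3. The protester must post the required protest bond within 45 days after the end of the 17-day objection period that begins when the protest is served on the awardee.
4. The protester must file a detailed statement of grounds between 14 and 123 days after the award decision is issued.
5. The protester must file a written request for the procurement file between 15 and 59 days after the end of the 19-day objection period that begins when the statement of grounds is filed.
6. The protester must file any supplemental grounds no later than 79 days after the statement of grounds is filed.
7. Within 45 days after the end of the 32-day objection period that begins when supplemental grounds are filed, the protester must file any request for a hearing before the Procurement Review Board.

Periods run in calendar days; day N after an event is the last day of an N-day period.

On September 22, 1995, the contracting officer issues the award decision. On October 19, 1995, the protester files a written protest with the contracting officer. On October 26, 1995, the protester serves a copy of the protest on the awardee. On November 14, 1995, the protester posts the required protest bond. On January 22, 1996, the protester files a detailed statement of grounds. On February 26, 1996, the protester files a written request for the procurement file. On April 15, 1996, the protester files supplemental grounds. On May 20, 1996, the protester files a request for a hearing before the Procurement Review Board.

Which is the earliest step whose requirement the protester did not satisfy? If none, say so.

Step 1 — 8 and 28 days from September 22, 1995 (when the award decision is issued) are September 30, 1995 and October 20, 1995 respectively; done October 19, 1995, which is between those dates.
Step 2 — 6 and 16 days from October 19, 1995 (when the written protest is filed) are October 25, 1995 and November 4, 1995 respectively; done October 26, 1995 — within the window.
Step 3 — counting 45 days from November 12, 1995 (end of the 17-day objection period, which began when the protest is served on the awardee on October 26, 1995) gives a deadline of December 27, 1995; completed November 14, 1995, before the deadline.
Step 4 — 14 and 123 days from September 22, 1995 (when the award decision is issued) are October 6, 1995 and January 23, 1996 respectively; January 22, 1996 falls inside that range.
Step 5 — 15 and 59 days from February 10, 1996 (end of the 19-day objection period, which began when the statement of grounds is filed on January 22, 1996) are February 25, 1996 and April 9, 1996 respectively; done February 26, 1996, which is between those dates.
Step 6 — counting 79 days from January 22, 1996 (when the statement of grounds is filed) gives a deadline of April 10, 1996; done April 15, 1996 — 5 days late.

Step 6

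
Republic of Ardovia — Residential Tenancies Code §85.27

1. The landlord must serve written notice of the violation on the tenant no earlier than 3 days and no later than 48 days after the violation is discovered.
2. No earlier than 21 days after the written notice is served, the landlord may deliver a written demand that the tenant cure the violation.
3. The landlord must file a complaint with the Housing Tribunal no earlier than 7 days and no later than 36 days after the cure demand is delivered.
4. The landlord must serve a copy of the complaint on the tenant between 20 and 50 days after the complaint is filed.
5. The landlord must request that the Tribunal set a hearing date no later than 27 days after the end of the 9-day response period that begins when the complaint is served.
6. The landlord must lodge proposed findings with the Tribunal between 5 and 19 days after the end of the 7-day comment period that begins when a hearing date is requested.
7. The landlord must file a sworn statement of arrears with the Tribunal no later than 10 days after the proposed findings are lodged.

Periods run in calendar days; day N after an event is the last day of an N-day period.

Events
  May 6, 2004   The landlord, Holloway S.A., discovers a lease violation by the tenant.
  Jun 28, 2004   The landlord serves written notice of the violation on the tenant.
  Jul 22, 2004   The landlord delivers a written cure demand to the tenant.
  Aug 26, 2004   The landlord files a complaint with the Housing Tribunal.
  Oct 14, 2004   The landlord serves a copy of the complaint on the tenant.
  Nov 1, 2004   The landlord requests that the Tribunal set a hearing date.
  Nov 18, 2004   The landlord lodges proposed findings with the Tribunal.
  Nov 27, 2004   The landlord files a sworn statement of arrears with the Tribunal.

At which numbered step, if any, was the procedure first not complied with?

Step 1

Step 1 — 3 and 48 days from May 6, 2004 (when the violation is discovered) are May 9, 2004 and Jun 23, 2004 respectively; Jun 28, 2004 is 5 days past the end of the window.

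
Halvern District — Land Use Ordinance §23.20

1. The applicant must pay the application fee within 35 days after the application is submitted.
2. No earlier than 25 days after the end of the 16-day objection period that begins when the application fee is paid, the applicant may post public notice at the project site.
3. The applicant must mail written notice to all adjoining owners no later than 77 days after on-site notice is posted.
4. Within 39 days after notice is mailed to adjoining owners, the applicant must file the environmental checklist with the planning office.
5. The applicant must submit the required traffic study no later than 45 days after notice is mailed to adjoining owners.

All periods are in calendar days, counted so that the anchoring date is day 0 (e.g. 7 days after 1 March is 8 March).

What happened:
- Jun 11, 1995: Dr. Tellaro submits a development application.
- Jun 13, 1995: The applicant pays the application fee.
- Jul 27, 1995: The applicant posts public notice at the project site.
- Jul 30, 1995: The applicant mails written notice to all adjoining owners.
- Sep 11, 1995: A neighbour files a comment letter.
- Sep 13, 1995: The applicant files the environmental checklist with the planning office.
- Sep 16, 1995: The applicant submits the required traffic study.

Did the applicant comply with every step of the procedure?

Step 1: 35 days after Jun 11, 1995 (when the application is submitted) is Jul 16, 1995; done Jun 13, 1995 — timely.
Step 2: the earliest permitted date is 25 days after Jun 29, 1995 (end of the 16-day objection period, which began when the application fee is paid on Jun 13, 1995), i.e. Jul 24, 1995; done Jul 27, 1995, after the minimum wait.
Step 3: 77 days after Jul 27, 1995 (when on-site notice is posted) is Oct 12, 1995; completed Jul 30, 1995, before the deadline.
Step 4: 39 days after Jul 30, 1995 (when notice is mailed to adjoining owners) is Sep 7, 1995; done Sep 13, 1995 — 6 days late.

No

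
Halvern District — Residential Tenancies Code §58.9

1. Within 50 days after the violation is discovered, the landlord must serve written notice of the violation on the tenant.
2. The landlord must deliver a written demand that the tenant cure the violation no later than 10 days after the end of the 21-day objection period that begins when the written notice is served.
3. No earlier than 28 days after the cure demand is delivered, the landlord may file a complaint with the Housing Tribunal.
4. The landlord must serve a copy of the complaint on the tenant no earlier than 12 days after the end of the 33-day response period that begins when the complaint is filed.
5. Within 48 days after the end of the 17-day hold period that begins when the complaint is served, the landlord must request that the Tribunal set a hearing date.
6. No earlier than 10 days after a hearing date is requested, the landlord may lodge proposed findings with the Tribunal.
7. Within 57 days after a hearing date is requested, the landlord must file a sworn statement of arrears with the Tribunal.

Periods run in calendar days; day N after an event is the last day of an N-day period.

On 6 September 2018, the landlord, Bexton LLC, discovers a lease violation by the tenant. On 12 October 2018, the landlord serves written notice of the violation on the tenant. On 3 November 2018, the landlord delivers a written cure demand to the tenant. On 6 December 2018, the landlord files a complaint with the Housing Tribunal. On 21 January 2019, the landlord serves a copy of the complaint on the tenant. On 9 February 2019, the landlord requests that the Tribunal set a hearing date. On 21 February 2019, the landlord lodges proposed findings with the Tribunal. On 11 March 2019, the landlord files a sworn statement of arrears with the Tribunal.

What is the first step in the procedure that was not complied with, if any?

Step 1: 50 days after 6 September 2018 (when the violation is discovered) is 26 October 2018; done 12 October 2018 — timely.
Step 2: 10 days after 2 November 2018 (end of the 21-day objection period, which began when the written notice is served on 12 October 2018) is 12 November 2018; done 3 November 2018 — timely.
Step 3: the earliest permitted date is 28 days after 3 November 2018 (when the cure demand is delivered), i.e. 1 December 2018; done 6 December 2018, after the minimum wait.
Step 4: the earliest permitted date is 12 days after 8 January 2019 (end of the 33-day response period, which began when the complaint is filed on 6 December 2018), i.e. 20 January 2019; done 21 January 2019, after the minimum wait.
Step 5: 48 days after 7 February 2019 (end of the 17-day hold period, which began when the complaint is served on 21 January 2019) is 27 March 2019; done 9 February 2019 — timely.
Step 6: the earliest permitted date is 10 days after 9 February 2019 (when a hearing date is requested), i.e. 19 February 2019; 21 February 2019 is on or after that date.
Step 7: 57 days after 9 February 2019 (when a hearing date is requested) is 7 April 2019; 11 March 2019 is within that limit.

None — every step was satisfied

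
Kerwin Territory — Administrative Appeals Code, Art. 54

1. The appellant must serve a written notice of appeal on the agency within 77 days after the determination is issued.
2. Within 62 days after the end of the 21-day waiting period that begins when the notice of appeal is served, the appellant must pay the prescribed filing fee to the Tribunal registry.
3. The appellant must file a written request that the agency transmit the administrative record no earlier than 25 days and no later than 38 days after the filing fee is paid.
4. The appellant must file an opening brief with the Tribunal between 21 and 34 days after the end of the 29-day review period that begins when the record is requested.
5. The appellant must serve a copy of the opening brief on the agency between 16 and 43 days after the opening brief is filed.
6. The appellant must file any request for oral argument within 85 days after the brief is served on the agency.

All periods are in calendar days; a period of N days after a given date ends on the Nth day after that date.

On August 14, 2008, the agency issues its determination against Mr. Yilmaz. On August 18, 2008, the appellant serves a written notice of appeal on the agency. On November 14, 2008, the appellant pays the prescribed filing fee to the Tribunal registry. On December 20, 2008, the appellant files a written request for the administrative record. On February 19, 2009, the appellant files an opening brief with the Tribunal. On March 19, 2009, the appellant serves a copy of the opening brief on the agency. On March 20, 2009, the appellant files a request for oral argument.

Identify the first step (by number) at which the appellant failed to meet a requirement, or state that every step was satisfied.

Step 2

Step 1: 77 days after August 14, 2008 (when the determination is issued) is October 30, 2008; done August 18, 2008 — timely.
Step 2: 62 days after September 8, 2008 (end of the 21-day waiting period, which began when the notice of appeal is served on August 18, 2008) is November 9, 2008; done November 14, 2008 — 5 days late.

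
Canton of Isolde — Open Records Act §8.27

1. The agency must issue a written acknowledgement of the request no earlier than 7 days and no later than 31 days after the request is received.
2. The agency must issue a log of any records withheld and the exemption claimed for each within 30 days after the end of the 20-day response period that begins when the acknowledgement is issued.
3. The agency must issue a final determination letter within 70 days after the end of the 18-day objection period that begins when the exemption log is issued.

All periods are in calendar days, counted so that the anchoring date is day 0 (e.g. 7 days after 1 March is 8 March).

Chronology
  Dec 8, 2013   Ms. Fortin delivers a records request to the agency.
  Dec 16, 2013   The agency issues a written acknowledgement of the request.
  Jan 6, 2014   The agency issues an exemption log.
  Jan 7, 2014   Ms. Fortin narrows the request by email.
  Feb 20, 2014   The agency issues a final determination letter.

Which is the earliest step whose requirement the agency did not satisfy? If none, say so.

(1) the permitted window runs from Dec 8, 2013 + 7 = Dec 15, 2013 to Dec 8, 2013 + 31 = Jan 8, 2014; done Dec 16, 2013, which is between those dates.
(2) due by Jan 5, 2014 + 30 days = Feb 4, 2014; done Jan 6, 2014 — timely.
(3) due by Jan 24, 2014 + 70 days = Apr 4, 2014; completed Feb 20, 2014, before the deadline.

None — every step was satisfied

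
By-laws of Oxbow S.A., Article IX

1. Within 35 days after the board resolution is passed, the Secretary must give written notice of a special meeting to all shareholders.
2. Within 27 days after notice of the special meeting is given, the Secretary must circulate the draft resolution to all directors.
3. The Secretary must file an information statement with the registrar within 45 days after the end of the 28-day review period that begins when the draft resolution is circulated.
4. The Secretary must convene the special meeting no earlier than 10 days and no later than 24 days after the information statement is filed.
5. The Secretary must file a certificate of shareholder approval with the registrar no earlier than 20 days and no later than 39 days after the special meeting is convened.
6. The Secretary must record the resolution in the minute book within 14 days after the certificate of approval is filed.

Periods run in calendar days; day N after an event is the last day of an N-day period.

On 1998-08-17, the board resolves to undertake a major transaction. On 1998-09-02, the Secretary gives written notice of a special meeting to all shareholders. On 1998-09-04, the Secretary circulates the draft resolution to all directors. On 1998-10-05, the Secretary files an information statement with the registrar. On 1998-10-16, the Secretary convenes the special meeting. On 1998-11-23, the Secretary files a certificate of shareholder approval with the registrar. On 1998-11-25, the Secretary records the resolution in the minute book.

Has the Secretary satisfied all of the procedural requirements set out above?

Yes

(1) due by 1998-08-17 + 35 days = 1998-09-21; completed 1998-09-02, before the deadline.
(2) due by 1998-09-02 + 27 days = 1998-09-29; done 1998-09-04 — timely.
(3) due by 1998-10-02 + 45 days = 1998-11-16; completed 1998-10-05, before the deadline.
(4) the permitted window runs from 1998-10-05 + 10 = 1998-10-15 to 1998-10-05 + 24 = 1998-10-29; 1998-10-16 falls inside that range.
(5) the permitted window runs from 1998-10-16 + 20 = 1998-11-05 to 1998-10-16 + 39 = 1998-11-24; 1998-11-23 falls inside that range.
(6) due by 1998-11-23 + 14 days = 1998-12-07; 1998-11-25 is within that limit.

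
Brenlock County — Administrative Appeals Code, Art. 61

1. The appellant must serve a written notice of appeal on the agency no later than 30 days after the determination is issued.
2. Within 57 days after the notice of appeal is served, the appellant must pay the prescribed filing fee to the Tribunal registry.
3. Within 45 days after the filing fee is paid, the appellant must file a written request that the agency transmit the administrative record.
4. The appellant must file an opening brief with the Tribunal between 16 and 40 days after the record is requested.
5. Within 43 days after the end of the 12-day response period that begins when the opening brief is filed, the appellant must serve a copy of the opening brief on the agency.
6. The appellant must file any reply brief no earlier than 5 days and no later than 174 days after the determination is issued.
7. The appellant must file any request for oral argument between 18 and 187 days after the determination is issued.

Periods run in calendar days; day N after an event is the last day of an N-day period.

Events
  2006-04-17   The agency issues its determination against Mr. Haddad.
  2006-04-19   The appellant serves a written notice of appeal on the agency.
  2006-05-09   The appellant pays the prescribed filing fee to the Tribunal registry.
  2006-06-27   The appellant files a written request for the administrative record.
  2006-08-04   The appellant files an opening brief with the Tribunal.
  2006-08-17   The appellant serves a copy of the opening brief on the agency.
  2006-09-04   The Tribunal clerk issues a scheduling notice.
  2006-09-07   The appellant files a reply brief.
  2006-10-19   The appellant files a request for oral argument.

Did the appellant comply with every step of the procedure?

No

Step 1: 30 days after 2006-04-17 (when the determination is issued) is 2006-05-17; 2006-04-19 is within that limit.
Step 2: 57 days after 2006-04-19 (when the notice of appeal is served) is 2006-06-15; done 2006-05-09 — timely.
Step 3: 45 days after 2006-05-09 (when the filing fee is paid) is 2006-06-23; done 2006-06-27 — 4 days late.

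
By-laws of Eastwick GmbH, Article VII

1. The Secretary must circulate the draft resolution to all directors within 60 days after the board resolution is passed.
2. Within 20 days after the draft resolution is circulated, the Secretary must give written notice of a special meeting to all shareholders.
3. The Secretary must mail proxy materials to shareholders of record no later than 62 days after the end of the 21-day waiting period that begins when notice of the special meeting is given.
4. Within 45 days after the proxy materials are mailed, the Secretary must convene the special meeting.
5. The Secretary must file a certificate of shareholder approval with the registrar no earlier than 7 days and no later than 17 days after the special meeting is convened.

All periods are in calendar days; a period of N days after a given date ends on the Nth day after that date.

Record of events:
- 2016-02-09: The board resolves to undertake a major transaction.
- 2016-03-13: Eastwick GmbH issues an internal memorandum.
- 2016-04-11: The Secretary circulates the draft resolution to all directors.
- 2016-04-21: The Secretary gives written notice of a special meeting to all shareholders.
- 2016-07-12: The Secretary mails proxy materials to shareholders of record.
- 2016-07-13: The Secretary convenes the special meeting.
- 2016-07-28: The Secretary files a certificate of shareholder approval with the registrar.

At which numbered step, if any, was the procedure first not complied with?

(1) due by 2016-02-09 + 60 days = 2016-04-09; 2016-04-11 misses that deadline by 2 days.
The procedure was therefore not followed at step 1.

Step 1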